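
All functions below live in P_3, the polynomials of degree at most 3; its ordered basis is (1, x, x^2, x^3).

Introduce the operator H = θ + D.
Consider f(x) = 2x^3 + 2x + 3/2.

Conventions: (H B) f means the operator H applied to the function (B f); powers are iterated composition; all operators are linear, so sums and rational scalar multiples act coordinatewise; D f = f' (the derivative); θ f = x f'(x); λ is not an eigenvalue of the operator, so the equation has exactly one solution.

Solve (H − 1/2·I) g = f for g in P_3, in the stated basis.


the result is g(x) = (4/5)x^3 - (8/5)x^2 + (52/5)x + 89/5

write g with unknown coordinates in the stated basis and equate coefficients in (H − 1/2·I) g = f
solving from the highest basis element down gives g = (4/5)x^3 - (8/5)x^2 + (52/5)x + 89/5
check: H g = (12/5)x^3 - (4/5)x^2 + (36/5)x + 52/5
so H g − 1/2·g = 2x^3 + 2x + 3/2 = f ✓


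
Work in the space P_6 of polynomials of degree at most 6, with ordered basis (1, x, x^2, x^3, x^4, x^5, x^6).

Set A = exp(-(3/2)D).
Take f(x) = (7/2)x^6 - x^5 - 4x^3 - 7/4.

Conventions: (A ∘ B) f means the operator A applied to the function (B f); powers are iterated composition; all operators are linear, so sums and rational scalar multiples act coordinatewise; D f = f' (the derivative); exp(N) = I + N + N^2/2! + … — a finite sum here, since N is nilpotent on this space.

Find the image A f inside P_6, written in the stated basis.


order-1 term: -(63/2)x^5 + (15/2)x^4 + 18x^2
order-2 term: (945/8)x^4 - (45/2)x^3 - 27x
order-3 term: -(945/4)x^3 + (135/4)x^2 + 27/2
order-4 term: (8505/32)x^2 - (405/16)x
order-5 term: -(5103/32)x + 243/32
order-6 term: 5103/128
the series for exp(-(3/2)D) f terminates at order 6
exp(-(3/2)D) f = (7/2)x^6 - (65/2)x^5 + (1005/8)x^4 - (1051/4)x^3 + (10161/32)x^2 - (6777/32)x + 7579/128

the result is g(x) = (7/2)x^6 - (65/2)x^5 + (1005/8)x^4 - (1051/4)x^3 + (10161/32)x^2 - (6777/32)x + 7579/128


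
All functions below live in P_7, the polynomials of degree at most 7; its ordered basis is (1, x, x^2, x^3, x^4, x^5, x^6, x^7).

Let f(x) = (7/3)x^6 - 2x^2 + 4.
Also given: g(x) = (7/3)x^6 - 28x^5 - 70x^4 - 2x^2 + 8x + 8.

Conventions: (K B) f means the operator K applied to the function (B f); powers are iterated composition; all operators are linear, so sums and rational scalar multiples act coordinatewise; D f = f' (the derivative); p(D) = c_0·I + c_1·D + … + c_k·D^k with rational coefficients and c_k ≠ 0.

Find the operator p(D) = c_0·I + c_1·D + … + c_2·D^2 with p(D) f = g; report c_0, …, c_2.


D^0 f = (7/3)x^6 - 2x^2 + 4
D^1 f = 14x^5 - 4x
D^2 f = 70x^4 - 4
matching coefficients of g against c_0 f + c_1 Df + … from the top degree down determines the c_i
solution: c_0 = 1, c_1 = -2, c_2 = -1

p(D) = I − 2·D − D^2, i.e. c_0 = 1, c_1 = -2, c_2 = -1


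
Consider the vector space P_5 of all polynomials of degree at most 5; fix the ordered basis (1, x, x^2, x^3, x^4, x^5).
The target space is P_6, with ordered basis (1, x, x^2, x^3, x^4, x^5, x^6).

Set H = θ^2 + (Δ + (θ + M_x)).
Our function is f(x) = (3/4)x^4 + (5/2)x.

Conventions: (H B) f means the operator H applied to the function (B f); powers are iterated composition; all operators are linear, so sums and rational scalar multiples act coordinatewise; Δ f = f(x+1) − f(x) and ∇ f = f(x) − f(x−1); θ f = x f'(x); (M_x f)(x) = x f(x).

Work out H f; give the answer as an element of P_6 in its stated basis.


θ f = 3x^4 + (5/2)x
θ θ f = 12x^4 + (5/2)x
Δ f = 3x^3 + (9/2)x^2 + 3x + 13/4
θ f = 3x^4 + (5/2)x
M_x f = (3/4)x^5 + (5/2)x^2
(θ + M_x) f = (3/4)x^5 + 3x^4 + (5/2)x^2 + (5/2)x
(Δ + (θ + M_x)) f = (3/4)x^5 + 3x^4 + 3x^3 + 7x^2 + (11/2)x + 13/4
(θ^2 + (Δ + (θ + M_x))) f = (3/4)x^5 + 15x^4 + 3x^3 + 7x^2 + 8x + 13/4

the result is g(x) = (3/4)x^5 + 15x^4 + 3x^3 + 7x^2 + 8x + 13/4


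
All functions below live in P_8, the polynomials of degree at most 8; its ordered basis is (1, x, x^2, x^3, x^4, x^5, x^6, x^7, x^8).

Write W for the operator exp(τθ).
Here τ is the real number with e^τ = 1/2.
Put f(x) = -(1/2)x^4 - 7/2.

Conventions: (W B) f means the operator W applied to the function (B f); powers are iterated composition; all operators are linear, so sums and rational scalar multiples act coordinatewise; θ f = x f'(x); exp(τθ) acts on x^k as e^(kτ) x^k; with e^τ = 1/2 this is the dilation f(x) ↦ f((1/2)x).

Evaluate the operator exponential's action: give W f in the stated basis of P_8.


the result is g(x) = -(1/32)x^4 - 7/2

exp(τθ) x^k = e^(kτ) x^k; with e^τ = 1/2 this sends x^k to (1/2)^k x^k
x^4 ↦ 1/16 x^4
applying this coordinatewise to f: exp(τθ) f = -(1/32)x^4 - 7/2


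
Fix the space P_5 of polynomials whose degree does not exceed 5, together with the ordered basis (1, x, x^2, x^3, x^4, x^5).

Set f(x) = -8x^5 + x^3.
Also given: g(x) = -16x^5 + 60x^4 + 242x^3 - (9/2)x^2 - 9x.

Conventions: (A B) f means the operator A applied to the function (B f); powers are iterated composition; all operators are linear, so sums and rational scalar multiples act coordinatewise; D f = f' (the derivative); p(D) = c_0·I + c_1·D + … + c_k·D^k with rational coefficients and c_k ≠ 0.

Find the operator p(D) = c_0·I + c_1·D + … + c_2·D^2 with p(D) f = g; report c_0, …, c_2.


D^0 f = -8x^5 + x^3
D^1 f = -40x^4 + 3x^2
D^2 f = -160x^3 + 6x
matching coefficients of g against c_0 f + c_1 Df + … from the top degree down determines the c_i
solution: c_0 = 2, c_1 = -3/2, c_2 = -3/2

p(D) = 2·I − (3/2)·D − (3/2)·D^2, i.e. c_0 = 2, c_1 = -3/2, c_2 = -3/2


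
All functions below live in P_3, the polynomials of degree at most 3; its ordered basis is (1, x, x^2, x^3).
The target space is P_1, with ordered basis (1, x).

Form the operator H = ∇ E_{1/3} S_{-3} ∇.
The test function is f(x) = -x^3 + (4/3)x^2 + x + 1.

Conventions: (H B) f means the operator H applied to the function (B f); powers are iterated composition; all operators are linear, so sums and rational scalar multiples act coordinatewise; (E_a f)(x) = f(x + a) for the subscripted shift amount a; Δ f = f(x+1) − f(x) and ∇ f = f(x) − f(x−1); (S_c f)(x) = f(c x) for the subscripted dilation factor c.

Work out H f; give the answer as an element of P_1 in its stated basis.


the image equals g(x) = -54x - 8

∇ f = -3x^2 + (17/3)x - 4/3
S_{-3} ∇ f = -27x^2 - 17x - 4/3
E_{1/3} S_{-3} ∇ f = -27x^2 - 35x - 10
∇ (E_{1/3} S_{-3}) ∇ f = -54x - 8


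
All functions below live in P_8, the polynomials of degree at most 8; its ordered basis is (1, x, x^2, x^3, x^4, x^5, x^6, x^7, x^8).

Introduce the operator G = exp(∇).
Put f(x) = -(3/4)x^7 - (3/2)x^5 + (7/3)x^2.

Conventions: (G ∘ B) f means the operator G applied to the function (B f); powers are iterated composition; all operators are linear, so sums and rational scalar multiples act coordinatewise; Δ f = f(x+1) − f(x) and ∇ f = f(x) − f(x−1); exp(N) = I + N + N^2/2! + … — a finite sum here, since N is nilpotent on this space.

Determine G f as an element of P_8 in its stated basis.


the image equals g(x) = -(3/4)x^7 - (21/4)x^6 - (3/2)x^5 + (75/4)x^4 - (105/4)x^3 - (85/6)x^2 + (533/12)x - 39/4

order-1 term: -(21/4)x^6 + (63/4)x^5 - (135/4)x^4 + (165/4)x^3 - (123/4)x^2 + (209/12)x - 55/12
order-2 term: -(63/4)x^5 + (315/4)x^4 - (795/4)x^3 + (1125/4)x^2 - (861/4)x + 865/12
order-3 term: -(105/4)x^4 + (315/2)x^3 - (1635/4)x^2 + (1035/2)x - 1053/4
order-4 term: -(105/4)x^3 + (315/2)x^2 - (1395/4)x + 555/2
order-5 term: -(63/4)x^2 + (315/4)x - 213/2
order-6 term: -(21/4)x + 63/4
order-7 term: -3/4
the series for exp(∇) f terminates at order 7
exp(∇) f = -(3/4)x^7 - (21/4)x^6 - (3/2)x^5 + (75/4)x^4 - (105/4)x^3 - (85/6)x^2 + (533/12)x - 39/4


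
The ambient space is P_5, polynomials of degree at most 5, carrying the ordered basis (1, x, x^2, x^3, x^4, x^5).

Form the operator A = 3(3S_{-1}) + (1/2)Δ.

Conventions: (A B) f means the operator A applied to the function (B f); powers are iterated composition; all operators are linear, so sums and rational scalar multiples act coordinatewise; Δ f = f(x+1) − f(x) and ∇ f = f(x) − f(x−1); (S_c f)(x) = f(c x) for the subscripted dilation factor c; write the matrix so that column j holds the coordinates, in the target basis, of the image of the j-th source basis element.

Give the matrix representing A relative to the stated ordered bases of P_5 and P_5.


the matrix is [[9, 1/2, 1/2, 1/2, 1/2, 1/2]; [0, -9, 1, 3/2, 2, 5/2]; [0, 0, 9, 3/2, 3, 5]; [0, 0, 0, -9, 2, 5]; [0, 0, 0, 0, 9, 5/2]; [0, 0, 0, 0, 0, -9]] (rows listed top to bottom)

image of 1: 9
image of x: -9x + 1/2
image of x^2: 9x^2 + x + 1/2
image of x^3: -9x^3 + (3/2)x^2 + (3/2)x + 1/2
image of x^4: 9x^4 + 2x^3 + 3x^2 + 2x + 1/2
image of x^5: -9x^5 + (5/2)x^4 + 5x^3 + 5x^2 + (5/2)x + 1/2
each image's coordinates form column j of the matrix


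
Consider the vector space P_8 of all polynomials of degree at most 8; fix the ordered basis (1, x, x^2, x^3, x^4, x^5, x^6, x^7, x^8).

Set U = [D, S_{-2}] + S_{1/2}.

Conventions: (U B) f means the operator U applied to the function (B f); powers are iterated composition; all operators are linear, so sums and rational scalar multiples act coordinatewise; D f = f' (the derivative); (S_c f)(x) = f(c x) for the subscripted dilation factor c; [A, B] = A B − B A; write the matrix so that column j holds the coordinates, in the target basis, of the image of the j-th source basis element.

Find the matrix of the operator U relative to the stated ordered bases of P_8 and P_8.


the matrix is [[1, -3, 0, 0, 0, 0, 0, 0, 0]; [0, 1/2, 12, 0, 0, 0, 0, 0, 0]; [0, 0, 1/4, -36, 0, 0, 0, 0, 0]; [0, 0, 0, 1/8, 96, 0, 0, 0, 0]; [0, 0, 0, 0, 1/16, -240, 0, 0, 0]; [0, 0, 0, 0, 0, 1/32, 576, 0, 0]; [0, 0, 0, 0, 0, 0, 1/64, -1344, 0]; [0, 0, 0, 0, 0, 0, 0, 1/128, 3072]; [0, 0, 0, 0, 0, 0, 0, 0, 1/256]] (rows listed top to bottom)

image of 1: 1
image of x: (1/2)x - 3
image of x^2: (1/4)x^2 + 12x
image of x^3: (1/8)x^3 - 36x^2
image of x^4: (1/16)x^4 + 96x^3
image of x^5: (1/32)x^5 - 240x^4
image of x^6: (1/64)x^6 + 576x^5
image of x^7: (1/128)x^7 - 1344x^6
image of x^8: (1/256)x^8 + 3072x^7
each image's coordinates form column j of the matrix


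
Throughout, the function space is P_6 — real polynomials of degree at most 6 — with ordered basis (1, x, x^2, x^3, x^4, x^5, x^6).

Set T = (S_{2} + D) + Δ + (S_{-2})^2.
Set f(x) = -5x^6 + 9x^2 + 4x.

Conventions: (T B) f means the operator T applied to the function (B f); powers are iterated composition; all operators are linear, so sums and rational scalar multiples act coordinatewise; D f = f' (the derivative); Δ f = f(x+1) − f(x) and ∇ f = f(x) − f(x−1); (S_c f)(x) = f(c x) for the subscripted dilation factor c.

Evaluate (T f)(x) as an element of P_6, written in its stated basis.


S_{2} f = -320x^6 + 36x^2 + 8x
D f = -30x^5 + 18x + 4
(S_{2} + D) f = -320x^6 - 30x^5 + 36x^2 + 26x + 4
Δ f = -30x^5 - 75x^4 - 100x^3 - 75x^2 - 12x + 8
S_{-2} f = -320x^6 + 36x^2 - 8x
S_{-2} S_{-2} f = -20480x^6 + 144x^2 + 16x
((S_{2} + D) + Δ + (S_{-2})^2) f = -20800x^6 - 60x^5 - 75x^4 - 100x^3 + 105x^2 + 30x + 12

g(x) = -20800x^6 - 60x^5 - 75x^4 - 100x^3 + 105x^2 + 30x + 12


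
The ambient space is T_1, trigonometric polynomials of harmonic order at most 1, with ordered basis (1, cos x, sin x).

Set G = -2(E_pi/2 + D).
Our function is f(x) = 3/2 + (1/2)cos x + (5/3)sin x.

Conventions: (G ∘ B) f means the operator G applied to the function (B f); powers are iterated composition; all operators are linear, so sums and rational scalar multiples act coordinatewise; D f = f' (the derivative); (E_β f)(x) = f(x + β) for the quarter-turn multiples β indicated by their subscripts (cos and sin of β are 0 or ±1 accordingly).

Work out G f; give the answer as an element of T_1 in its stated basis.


E_pi/2 f = 3/2 + (5/3)cos x - (1/2)sin x
D f = (5/3)cos x - (1/2)sin x
(E_pi/2 + D) f = 3/2 + (10/3)cos x - sin x
(-2(E_pi/2 + D)) f = -3 - (20/3)cos x + 2sin x

g(x) = -3 - (20/3)cos x + 2sin x


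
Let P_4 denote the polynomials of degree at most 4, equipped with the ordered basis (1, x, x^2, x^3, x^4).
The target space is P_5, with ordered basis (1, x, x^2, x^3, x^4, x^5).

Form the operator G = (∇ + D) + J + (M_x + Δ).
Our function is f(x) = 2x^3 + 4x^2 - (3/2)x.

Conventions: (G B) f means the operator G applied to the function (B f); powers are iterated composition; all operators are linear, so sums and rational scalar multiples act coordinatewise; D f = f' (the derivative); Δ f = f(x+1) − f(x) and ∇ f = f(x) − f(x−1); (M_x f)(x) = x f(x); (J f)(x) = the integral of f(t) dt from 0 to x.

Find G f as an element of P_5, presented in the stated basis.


∇ f = 6x^2 + 2x - 7/2
D f = 6x^2 + 8x - 3/2
(∇ + D) f = 12x^2 + 10x - 5
J f = (1/2)x^4 + (4/3)x^3 - (3/4)x^2
M_x f = 2x^4 + 4x^3 - (3/2)x^2
Δ f = 6x^2 + 14x + 9/2
(M_x + Δ) f = 2x^4 + 4x^3 + (9/2)x^2 + 14x + 9/2
((∇ + D) + J + (M_x + Δ)) f = (5/2)x^4 + (16/3)x^3 + (63/4)x^2 + 24x - 1/2

the image equals g(x) = (5/2)x^4 + (16/3)x^3 + (63/4)x^2 + 24x - 1/2


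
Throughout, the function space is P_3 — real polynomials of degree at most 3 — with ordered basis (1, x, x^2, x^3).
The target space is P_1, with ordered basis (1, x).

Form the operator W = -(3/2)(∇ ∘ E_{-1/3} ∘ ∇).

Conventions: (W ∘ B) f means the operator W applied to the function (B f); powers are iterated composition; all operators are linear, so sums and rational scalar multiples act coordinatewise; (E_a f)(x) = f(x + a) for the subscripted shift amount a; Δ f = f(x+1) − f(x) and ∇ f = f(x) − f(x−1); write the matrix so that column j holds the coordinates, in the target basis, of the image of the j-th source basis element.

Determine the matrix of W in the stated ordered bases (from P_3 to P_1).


image of 1: 0
image of x: 0
image of x^2: -3
image of x^3: -9x + 12
each image's coordinates form column j of the matrix

the matrix is [[0, 0, -3, 12]; [0, 0, 0, -9]] (rows listed top to bottom)


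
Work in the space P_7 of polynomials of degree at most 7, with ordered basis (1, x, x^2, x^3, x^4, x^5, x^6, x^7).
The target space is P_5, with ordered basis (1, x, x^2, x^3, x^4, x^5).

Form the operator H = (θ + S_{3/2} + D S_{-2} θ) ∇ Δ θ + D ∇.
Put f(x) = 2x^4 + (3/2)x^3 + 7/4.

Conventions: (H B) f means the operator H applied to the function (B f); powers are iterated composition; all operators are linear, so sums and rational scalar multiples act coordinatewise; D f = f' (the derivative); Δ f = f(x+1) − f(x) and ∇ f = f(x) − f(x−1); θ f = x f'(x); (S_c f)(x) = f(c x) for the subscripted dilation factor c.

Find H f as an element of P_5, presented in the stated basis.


g(x) = 432x^2 + (3177/2)x - 69/2

θ f = 8x^4 + (9/2)x^3
Δ θ f = 32x^3 + (123/2)x^2 + (91/2)x + 25/2
∇ (Δ θ) f = 96x^2 + 27x + 16
θ (∇ Δ θ) f = 192x^2 + 27x
S_{3/2} (∇ Δ θ) f = 216x^2 + (81/2)x + 16
θ (∇ Δ θ) f = 192x^2 + 27x
S_{-2} θ (∇ Δ θ) f = 768x^2 - 54x
D S_{-2} θ (∇ Δ θ) f = 1536x - 54
(θ + S_{3/2} + D S_{-2} θ) (∇ Δ θ) f = 408x^2 + (3207/2)x - 38
∇ f = 8x^3 - (15/2)x^2 + (7/2)x - 1/2
D ∇ f = 24x^2 - 15x + 7/2
((θ + S_{3/2} + D S_{-2} θ) ∇ Δ θ + D ∇) f = 432x^2 + (3177/2)x - 69/2


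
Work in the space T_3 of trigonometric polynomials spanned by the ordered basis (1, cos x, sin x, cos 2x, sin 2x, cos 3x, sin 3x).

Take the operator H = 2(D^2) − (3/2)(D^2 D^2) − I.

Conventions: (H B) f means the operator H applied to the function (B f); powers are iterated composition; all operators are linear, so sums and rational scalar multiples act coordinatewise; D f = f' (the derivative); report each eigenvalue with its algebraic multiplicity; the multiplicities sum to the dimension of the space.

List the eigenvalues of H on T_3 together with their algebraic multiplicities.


λ = -281/2 (multiplicity 2), λ = -33 (multiplicity 2), λ = -9/2 (multiplicity 2), λ = -1 (multiplicity 1)

image of 1: -1
image of cos x: -(9/2)cos x
image of sin x: -(9/2)sin x
image of cos 2x: -33cos 2x
image of sin 2x: -33sin 2x
image of cos 3x: -(281/2)cos 3x
image of sin 3x: -(281/2)sin 3x
the matrix is diagonal; its diagonal is (-1, -9/2, -9/2, -33, -33, -281/2, -281/2)
for a triangular matrix the eigenvalues are the diagonal entries, with algebraic multiplicity their repetition count


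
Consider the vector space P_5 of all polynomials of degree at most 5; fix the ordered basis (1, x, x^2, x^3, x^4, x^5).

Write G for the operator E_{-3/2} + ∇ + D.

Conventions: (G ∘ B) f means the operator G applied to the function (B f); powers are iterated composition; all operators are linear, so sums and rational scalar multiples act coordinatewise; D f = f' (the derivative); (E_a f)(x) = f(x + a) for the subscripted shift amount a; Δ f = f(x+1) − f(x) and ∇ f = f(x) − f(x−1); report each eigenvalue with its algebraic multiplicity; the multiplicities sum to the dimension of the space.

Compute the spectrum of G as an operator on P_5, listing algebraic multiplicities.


image of 1: 1
image of x: x + 1/2
image of x^2: x^2 + x + 5/4
image of x^3: x^3 + (3/2)x^2 + (15/4)x - 19/8
image of x^4: x^4 + 2x^3 + (15/2)x^2 - (19/2)x + 65/16
image of x^5: x^5 + (5/2)x^4 + (25/2)x^3 - (95/4)x^2 + (325/16)x - 211/32
the matrix is upper triangular; its diagonal is (1, 1, 1, 1, 1, 1)
for a triangular matrix the eigenvalues are the diagonal entries, with algebraic multiplicity their repetition count

λ = 1 (multiplicity 6)


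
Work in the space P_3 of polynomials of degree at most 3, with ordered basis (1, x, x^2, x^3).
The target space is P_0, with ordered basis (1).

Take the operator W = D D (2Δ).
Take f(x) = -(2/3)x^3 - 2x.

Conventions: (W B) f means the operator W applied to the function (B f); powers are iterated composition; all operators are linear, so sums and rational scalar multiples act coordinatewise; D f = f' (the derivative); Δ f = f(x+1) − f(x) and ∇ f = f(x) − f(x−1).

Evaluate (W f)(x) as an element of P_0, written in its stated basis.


Δ f = -2x^2 - 2x - 8/3
(2Δ) f = -4x^2 - 4x - 16/3
D (2Δ) f = -8x - 4
D D (2Δ) f = -8

the result is g(x) = -8


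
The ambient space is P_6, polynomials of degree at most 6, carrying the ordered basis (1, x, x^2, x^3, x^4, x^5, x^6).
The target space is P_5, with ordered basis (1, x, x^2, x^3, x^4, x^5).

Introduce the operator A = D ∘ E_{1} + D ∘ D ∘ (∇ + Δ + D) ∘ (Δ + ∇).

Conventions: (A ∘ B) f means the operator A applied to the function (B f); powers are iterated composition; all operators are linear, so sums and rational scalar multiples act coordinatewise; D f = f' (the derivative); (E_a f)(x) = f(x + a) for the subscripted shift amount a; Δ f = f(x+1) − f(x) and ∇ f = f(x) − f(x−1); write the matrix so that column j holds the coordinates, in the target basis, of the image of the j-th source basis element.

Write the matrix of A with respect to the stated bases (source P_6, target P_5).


the matrix is [[0, 1, 2, 3, 148, 5, 1206]; [0, 0, 2, 6, 12, 740, 30]; [0, 0, 0, 3, 12, 30, 2220]; [0, 0, 0, 0, 4, 20, 60]; [0, 0, 0, 0, 0, 5, 30]; [0, 0, 0, 0, 0, 0, 6]] (rows listed top to bottom)

image of 1: 0
image of x: 1
image of x^2: 2x + 2
image of x^3: 3x^2 + 6x + 3
image of x^4: 4x^3 + 12x^2 + 12x + 148
image of x^5: 5x^4 + 20x^3 + 30x^2 + 740x + 5
image of x^6: 6x^5 + 30x^4 + 60x^3 + 2220x^2 + 30x + 1206
each image's coordinates form column j of the matrix


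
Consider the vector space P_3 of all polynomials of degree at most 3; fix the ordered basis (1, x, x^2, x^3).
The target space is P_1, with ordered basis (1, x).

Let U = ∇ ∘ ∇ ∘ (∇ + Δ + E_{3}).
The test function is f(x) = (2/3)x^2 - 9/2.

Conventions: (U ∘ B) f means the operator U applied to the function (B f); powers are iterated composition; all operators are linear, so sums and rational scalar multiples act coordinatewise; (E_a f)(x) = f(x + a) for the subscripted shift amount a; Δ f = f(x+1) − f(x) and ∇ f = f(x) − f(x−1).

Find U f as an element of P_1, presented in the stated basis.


∇ f = (4/3)x - 2/3
Δ f = (4/3)x + 2/3
E_{3} f = (2/3)x^2 + 4x + 3/2
(∇ + Δ + E_{3}) f = (2/3)x^2 + (20/3)x + 3/2
∇ (∇ + Δ + E_{3}) f = (4/3)x + 6
∇ ∇ (∇ + Δ + E_{3}) f = 4/3

g(x) = 4/3


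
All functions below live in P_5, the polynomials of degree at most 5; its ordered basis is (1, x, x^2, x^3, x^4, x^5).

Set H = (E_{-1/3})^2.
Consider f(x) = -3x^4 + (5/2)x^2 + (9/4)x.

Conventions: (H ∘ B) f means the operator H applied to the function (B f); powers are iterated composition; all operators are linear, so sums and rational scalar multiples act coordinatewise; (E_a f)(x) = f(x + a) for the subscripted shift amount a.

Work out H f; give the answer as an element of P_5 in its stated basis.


g(x) = -3x^4 + 8x^3 - (11/2)x^2 + (89/36)x - 53/54

E_{-1/3} f = -3x^4 + 4x^3 + (1/2)x^2 + (37/36)x - 55/108
E_{-1/3} E_{-1/3} f = -3x^4 + 8x^3 - (11/2)x^2 + (89/36)x - 53/54


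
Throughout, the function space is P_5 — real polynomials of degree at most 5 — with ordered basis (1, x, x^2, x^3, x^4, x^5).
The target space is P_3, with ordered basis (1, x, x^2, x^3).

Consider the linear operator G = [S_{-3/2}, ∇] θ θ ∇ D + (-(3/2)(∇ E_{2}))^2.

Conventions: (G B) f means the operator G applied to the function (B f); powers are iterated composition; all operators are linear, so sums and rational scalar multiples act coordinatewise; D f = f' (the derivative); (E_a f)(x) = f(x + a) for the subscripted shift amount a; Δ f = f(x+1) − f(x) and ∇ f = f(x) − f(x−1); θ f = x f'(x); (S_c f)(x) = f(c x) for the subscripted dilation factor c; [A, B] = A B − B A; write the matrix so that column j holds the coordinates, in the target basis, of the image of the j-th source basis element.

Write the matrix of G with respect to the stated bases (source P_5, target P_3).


the matrix is [[0, 0, 9/2, 111/2, 555/2, 1970]; [0, 0, 0, 27/2, -198, 1125]; [0, 0, 0, 0, 27, 6885/2]; [0, 0, 0, 0, 0, 45]] (rows listed top to bottom)

image of 1: 0
image of x: 0
image of x^2: 9/2
image of x^3: (27/2)x + 111/2
image of x^4: 27x^2 - 198x + 555/2
image of x^5: 45x^3 + (6885/2)x^2 + 1125x + 1970
each image's coordinates form column j of the matrix


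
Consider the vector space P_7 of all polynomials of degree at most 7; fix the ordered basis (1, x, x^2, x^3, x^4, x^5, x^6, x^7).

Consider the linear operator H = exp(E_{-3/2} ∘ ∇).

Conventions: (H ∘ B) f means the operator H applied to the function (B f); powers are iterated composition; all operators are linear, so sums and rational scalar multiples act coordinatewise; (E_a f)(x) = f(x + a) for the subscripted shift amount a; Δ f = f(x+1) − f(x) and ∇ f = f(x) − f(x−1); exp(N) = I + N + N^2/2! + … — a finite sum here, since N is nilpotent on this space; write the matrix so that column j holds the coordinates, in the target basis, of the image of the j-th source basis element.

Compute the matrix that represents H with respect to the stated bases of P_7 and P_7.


the matrix is [[1, 1, -3, 5/4, 40, -3943/16, 1377/4, 505773/64]; [0, 1, 2, -9, 5, 200, -11829/8, 9639/4]; [0, 0, 1, 3, -18, 25/2, 600, -82803/16]; [0, 0, 0, 1, 4, -30, 25, 1400]; [0, 0, 0, 0, 1, 5, -45, 175/4]; [0, 0, 0, 0, 0, 1, 6, -63]; [0, 0, 0, 0, 0, 0, 1, 7]; [0, 0, 0, 0, 0, 0, 0, 1]] (rows listed top to bottom)

image of 1: 1
image of x: x + 1
image of x^2: x^2 + 2x - 3
image of x^3: x^3 + 3x^2 - 9x + 5/4
image of x^4: x^4 + 4x^3 - 18x^2 + 5x + 40
image of x^5: x^5 + 5x^4 - 30x^3 + (25/2)x^2 + 200x - 3943/16
image of x^6: x^6 + 6x^5 - 45x^4 + 25x^3 + 600x^2 - (11829/8)x + 1377/4
image of x^7: x^7 + 7x^6 - 63x^5 + (175/4)x^4 + 1400x^3 - (82803/16)x^2 + (9639/4)x + 505773/64
each image's coordinates form column j of the matrix


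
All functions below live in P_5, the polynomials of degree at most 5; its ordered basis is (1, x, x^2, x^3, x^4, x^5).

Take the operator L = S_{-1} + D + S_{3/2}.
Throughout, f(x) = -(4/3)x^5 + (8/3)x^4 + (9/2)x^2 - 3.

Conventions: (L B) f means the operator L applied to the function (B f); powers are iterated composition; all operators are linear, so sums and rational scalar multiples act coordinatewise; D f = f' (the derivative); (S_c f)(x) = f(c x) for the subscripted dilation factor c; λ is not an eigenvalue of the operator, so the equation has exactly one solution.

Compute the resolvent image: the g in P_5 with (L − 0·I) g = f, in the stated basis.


write g with unknown coordinates in the stated basis and equate coefficients in (L − 0·I) g = f
solving from the highest basis element down gives g = -(128/633)x^5 + (128/211)x^4 - (4096/4009)x^3 + (121314/52117)x^2 - (485256/52117)x + 328905/104234
check: L g = -(4/3)x^5 + (8/3)x^4 + (9/2)x^2 - 3
so L g − 0·g = -(4/3)x^5 + (8/3)x^4 + (9/2)x^2 - 3 = f ✓

g(x) = -(128/633)x^5 + (128/211)x^4 - (4096/4009)x^3 + (121314/52117)x^2 - (485256/52117)x + 328905/104234


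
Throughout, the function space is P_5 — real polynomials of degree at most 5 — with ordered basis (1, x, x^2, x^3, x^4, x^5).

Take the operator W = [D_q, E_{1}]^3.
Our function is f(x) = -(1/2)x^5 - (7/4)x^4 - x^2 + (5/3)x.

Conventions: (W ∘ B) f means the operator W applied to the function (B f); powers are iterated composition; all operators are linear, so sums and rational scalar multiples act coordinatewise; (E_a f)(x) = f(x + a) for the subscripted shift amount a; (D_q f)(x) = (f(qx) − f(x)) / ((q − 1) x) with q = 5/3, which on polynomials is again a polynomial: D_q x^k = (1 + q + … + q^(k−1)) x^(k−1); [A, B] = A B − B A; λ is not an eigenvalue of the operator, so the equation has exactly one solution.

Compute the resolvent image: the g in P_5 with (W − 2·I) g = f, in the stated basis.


write g with unknown coordinates in the stated basis and equate coefficients in (W − 2·I) g = f
solving from the highest basis element down gives g = (1/4)x^5 + (7/8)x^4 + (1/2)x^2 - (5/6)x
check: W g = 0
so W g − 2·g = -(1/2)x^5 - (7/4)x^4 - x^2 + (5/3)x = f ✓

g(x) = (1/4)x^5 + (7/8)x^4 + (1/2)x^2 - (5/6)x


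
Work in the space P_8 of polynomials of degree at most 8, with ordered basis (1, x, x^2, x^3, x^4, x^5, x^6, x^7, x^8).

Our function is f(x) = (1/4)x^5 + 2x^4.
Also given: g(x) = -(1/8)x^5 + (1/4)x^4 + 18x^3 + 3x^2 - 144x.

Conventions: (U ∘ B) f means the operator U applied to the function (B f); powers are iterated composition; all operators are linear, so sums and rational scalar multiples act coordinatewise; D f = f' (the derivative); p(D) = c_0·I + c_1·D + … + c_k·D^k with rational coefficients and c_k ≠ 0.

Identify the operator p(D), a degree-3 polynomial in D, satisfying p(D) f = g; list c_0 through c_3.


c_0 = -1/2, c_1 = 1, c_2 = 2, c_3 = -3

D^0 f = (1/4)x^5 + 2x^4
D^1 f = (5/4)x^4 + 8x^3
D^2 f = 5x^3 + 24x^2
D^3 f = 15x^2 + 48x
matching coefficients of g against c_0 f + c_1 Df + … from the top degree down determines the c_i
solution: c_0 = -1/2, c_1 = 1, c_2 = 2, c_3 = -3


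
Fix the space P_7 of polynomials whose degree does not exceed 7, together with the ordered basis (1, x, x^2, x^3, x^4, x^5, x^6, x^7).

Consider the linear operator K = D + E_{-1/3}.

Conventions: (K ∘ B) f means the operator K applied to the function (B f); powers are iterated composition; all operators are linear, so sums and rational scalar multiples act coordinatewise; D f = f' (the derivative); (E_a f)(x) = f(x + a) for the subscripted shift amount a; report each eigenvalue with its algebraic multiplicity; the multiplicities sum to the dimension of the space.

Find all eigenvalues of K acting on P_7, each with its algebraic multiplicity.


λ = 1 (multiplicity 8)

image of 1: 1
image of x: x + 2/3
image of x^2: x^2 + (4/3)x + 1/9
image of x^3: x^3 + 2x^2 + (1/3)x - 1/27
image of x^4: x^4 + (8/3)x^3 + (2/3)x^2 - (4/27)x + 1/81
image of x^5: x^5 + (10/3)x^4 + (10/9)x^3 - (10/27)x^2 + (5/81)x - 1/243
image of x^6: x^6 + 4x^5 + (5/3)x^4 - (20/27)x^3 + (5/27)x^2 - (2/81)x + 1/729
image of x^7: x^7 + (14/3)x^6 + (7/3)x^5 - (35/27)x^4 + (35/81)x^3 - (7/81)x^2 + (7/729)x - 1/2187
the matrix is upper triangular; its diagonal is (1, 1, 1, 1, 1, 1, 1, 1)
for a triangular matrix the eigenvalues are the diagonal entries, with algebraic multiplicity their repetition count


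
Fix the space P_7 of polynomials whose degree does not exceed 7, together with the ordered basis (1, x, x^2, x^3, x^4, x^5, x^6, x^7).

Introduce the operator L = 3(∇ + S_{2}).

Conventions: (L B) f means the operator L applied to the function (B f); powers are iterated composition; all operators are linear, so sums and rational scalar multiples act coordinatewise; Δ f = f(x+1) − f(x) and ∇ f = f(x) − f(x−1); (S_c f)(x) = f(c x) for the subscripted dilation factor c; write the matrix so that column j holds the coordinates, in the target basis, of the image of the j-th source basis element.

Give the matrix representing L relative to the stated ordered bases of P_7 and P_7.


image of 1: 3
image of x: 6x + 3
image of x^2: 12x^2 + 6x - 3
image of x^3: 24x^3 + 9x^2 - 9x + 3
image of x^4: 48x^4 + 12x^3 - 18x^2 + 12x - 3
image of x^5: 96x^5 + 15x^4 - 30x^3 + 30x^2 - 15x + 3
image of x^6: 192x^6 + 18x^5 - 45x^4 + 60x^3 - 45x^2 + 18x - 3
image of x^7: 384x^7 + 21x^6 - 63x^5 + 105x^4 - 105x^3 + 63x^2 - 21x + 3
each image's coordinates form column j of the matrix

the matrix is [[3, 3, -3, 3, -3, 3, -3, 3]; [0, 6, 6, -9, 12, -15, 18, -21]; [0, 0, 12, 9, -18, 30, -45, 63]; [0, 0, 0, 24, 12, -30, 60, -105]; [0, 0, 0, 0, 48, 15, -45, 105]; [0, 0, 0, 0, 0, 96, 18, -63]; [0, 0, 0, 0, 0, 0, 192, 21]; [0, 0, 0, 0, 0, 0, 0, 384]] (rows listed top to bottom)


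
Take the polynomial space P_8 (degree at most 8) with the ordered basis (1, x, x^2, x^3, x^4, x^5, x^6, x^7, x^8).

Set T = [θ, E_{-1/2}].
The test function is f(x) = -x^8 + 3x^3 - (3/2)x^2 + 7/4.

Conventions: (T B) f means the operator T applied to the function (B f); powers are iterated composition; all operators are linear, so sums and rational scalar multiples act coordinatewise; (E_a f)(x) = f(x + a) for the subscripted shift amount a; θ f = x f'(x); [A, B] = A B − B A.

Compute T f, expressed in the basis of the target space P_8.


E_{-1/2} f = -x^8 + 4x^7 - 7x^6 + 7x^5 - (35/8)x^4 + (19/4)x^3 - (103/16)x^2 + (61/16)x + 255/256
θ E_{-1/2} f = -8x^8 + 28x^7 - 42x^6 + 35x^5 - (35/2)x^4 + (57/4)x^3 - (103/8)x^2 + (61/16)x
θ f = -8x^8 + 9x^3 - 3x^2
E_{-1/2} θ f = -8x^8 + 32x^7 - 56x^6 + 56x^5 - 35x^4 + 23x^3 - 20x^2 + (41/4)x - 61/32
[θ, E_{-1/2}] f = -4x^7 + 14x^6 - 21x^5 + (35/2)x^4 - (35/4)x^3 + (57/8)x^2 - (103/16)x + 61/32

the image equals g(x) = -4x^7 + 14x^6 - 21x^5 + (35/2)x^4 - (35/4)x^3 + (57/8)x^2 - (103/16)x + 61/32


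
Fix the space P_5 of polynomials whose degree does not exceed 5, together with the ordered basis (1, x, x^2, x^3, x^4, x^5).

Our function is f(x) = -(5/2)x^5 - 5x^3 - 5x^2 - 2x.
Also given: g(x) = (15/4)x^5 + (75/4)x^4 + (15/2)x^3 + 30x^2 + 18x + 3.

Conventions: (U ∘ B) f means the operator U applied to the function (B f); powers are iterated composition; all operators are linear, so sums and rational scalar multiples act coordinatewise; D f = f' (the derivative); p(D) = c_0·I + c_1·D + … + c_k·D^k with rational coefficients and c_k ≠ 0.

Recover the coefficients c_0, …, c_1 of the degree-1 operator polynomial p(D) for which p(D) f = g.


c_0 = -3/2, c_1 = -3/2

D^0 f = -(5/2)x^5 - 5x^3 - 5x^2 - 2x
D^1 f = -(25/2)x^4 - 15x^2 - 10x - 2
matching coefficients of g against c_0 f + c_1 Df + … from the top degree down determines the c_i
solution: c_0 = -3/2, c_1 = -3/2


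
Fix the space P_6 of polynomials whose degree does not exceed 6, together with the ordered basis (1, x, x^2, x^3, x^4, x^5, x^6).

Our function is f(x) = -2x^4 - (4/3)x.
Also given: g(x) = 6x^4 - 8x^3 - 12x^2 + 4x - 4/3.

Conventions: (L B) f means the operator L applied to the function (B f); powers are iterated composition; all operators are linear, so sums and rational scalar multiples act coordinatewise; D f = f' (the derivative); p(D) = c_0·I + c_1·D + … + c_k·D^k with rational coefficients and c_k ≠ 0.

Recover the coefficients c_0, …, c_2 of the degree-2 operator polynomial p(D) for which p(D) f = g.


D^0 f = -2x^4 - (4/3)x
D^1 f = -8x^3 - 4/3
D^2 f = -24x^2
matching coefficients of g against c_0 f + c_1 Df + … from the top degree down determines the c_i
solution: c_0 = -3, c_1 = 1, c_2 = 1/2

c_0 = -3, c_1 = 1, c_2 = 1/2


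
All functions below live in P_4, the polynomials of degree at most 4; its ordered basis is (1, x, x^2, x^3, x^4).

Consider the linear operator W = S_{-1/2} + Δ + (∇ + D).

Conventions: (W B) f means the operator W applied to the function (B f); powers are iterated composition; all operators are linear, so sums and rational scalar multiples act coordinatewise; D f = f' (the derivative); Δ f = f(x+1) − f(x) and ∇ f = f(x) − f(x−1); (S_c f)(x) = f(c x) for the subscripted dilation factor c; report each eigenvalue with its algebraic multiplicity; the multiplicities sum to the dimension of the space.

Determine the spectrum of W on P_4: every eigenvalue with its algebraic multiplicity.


image of 1: 1
image of x: -(1/2)x + 3
image of x^2: (1/4)x^2 + 6x
image of x^3: -(1/8)x^3 + 9x^2 + 2
image of x^4: (1/16)x^4 + 12x^3 + 8x
the matrix is upper triangular; its diagonal is (1, -1/2, 1/4, -1/8, 1/16)
for a triangular matrix the eigenvalues are the diagonal entries, with algebraic multiplicity their repetition count

λ = -1/2 (multiplicity 1), λ = -1/8 (multiplicity 1), λ = 1/16 (multiplicity 1), λ = 1/4 (multiplicity 1), λ = 1 (multiplicity 1)


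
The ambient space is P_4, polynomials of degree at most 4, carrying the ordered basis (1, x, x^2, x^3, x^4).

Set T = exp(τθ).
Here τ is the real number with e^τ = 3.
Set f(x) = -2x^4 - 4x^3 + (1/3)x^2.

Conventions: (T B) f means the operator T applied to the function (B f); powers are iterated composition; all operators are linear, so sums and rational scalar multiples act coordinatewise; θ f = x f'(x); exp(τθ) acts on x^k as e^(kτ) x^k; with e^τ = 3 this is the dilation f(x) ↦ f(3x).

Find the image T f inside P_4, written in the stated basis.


g(x) = -162x^4 - 108x^3 + 3x^2

exp(τθ) x^k = e^(kτ) x^k; with e^τ = 3 this sends x^k to 3^k x^k
x^2 ↦ 9 x^2
x^3 ↦ 27 x^3
x^4 ↦ 81 x^4
applying this coordinatewise to f: exp(τθ) f = -162x^4 - 108x^3 + 3x^2


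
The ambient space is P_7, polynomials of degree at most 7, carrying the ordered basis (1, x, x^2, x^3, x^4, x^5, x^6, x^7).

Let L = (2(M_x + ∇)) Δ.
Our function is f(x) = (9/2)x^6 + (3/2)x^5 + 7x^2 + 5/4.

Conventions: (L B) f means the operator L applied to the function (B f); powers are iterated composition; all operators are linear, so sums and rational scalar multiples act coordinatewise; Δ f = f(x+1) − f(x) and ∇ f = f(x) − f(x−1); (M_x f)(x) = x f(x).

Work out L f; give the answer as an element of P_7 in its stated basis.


Δ f = 27x^5 + 75x^4 + 105x^3 + (165/2)x^2 + (97/2)x + 13
M_x Δ f = 27x^6 + 75x^5 + 105x^4 + (165/2)x^3 + (97/2)x^2 + 13x
∇ Δ f = 135x^4 + 30x^3 + 135x^2 + 15x + 23
(M_x + ∇) Δ f = 27x^6 + 75x^5 + 240x^4 + (225/2)x^3 + (367/2)x^2 + 28x + 23
(2(M_x + ∇)) Δ f = 54x^6 + 150x^5 + 480x^4 + 225x^3 + 367x^2 + 56x + 46

the result is g(x) = 54x^6 + 150x^5 + 480x^4 + 225x^3 + 367x^2 + 56x + 46


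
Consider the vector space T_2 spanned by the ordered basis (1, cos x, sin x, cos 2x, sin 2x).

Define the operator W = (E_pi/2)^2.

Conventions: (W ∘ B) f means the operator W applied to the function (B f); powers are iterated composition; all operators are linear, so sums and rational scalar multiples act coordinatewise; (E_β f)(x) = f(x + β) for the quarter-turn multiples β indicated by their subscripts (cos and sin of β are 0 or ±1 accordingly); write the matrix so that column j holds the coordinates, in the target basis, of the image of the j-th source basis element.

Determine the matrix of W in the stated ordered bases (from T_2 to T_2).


the matrix is [[1, 0, 0, 0, 0]; [0, -1, 0, 0, 0]; [0, 0, -1, 0, 0]; [0, 0, 0, 1, 0]; [0, 0, 0, 0, 1]] (rows listed top to bottom)

image of 1: 1
image of cos x: -cos x
image of sin x: -sin x
image of cos 2x: cos 2x
image of sin 2x: sin 2x
each image's coordinates form column j of the matrix


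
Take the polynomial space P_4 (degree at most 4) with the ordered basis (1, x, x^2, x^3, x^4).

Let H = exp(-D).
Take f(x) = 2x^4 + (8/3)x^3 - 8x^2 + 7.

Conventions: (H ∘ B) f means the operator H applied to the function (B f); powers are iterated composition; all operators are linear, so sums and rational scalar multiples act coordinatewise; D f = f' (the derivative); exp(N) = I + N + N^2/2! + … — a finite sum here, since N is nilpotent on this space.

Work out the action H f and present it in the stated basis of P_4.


the result is g(x) = 2x^4 - (16/3)x^3 - 4x^2 + 16x - 5/3

order-1 term: -8x^3 - 8x^2 + 16x
order-2 term: 12x^2 + 8x - 8
order-3 term: -8x - 8/3
order-4 term: 2
the series for exp(-D) f terminates at order 4
exp(-D) f = 2x^4 - (16/3)x^3 - 4x^2 + 16x - 5/3


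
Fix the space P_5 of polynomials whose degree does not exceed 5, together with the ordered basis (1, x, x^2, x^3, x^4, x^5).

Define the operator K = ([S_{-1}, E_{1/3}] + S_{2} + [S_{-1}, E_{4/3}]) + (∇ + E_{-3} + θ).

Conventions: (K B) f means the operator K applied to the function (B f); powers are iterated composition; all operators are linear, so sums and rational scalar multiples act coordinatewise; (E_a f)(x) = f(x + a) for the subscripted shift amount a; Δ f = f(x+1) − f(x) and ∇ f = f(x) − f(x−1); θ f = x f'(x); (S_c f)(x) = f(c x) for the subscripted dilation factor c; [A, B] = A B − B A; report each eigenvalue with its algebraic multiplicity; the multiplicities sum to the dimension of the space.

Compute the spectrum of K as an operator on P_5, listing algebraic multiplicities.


λ = 2 (multiplicity 1), λ = 4 (multiplicity 1), λ = 7 (multiplicity 1), λ = 12 (multiplicity 1), λ = 21 (multiplicity 1), λ = 38 (multiplicity 1)

image of 1: 2
image of x: 4x + 4/3
image of x^2: 7x^2 - (32/3)x + 8
image of x^3: 12x^3 + 4x^2 + 24x - 572/27
image of x^4: 21x^4 - (64/3)x^3 + 48x^2 - (3328/27)x + 80
image of x^5: 38x^5 + (20/3)x^4 + 80x^3 - (5720/27)x^2 + 400x - 56756/243
the matrix is upper triangular; its diagonal is (2, 4, 7, 12, 21, 38)
for a triangular matrix the eigenvalues are the diagonal entries, with algebraic multiplicity their repetition count


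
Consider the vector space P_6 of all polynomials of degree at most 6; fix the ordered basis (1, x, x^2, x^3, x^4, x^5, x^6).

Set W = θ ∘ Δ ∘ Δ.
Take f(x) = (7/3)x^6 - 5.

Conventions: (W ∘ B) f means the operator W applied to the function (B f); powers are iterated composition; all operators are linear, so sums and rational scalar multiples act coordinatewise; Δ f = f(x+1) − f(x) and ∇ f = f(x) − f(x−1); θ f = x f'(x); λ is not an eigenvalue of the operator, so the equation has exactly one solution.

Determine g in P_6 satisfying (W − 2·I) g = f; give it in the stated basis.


write g with unknown coordinates in the stated basis and equate coefficients in (W − 2·I) g = f
solving from the highest basis element down gives g = -(7/6)x^6 - 70x^4 - 210x^3 - 1085x^2 - 1575x + 5/2
check: W g = -140x^4 - 420x^3 - 2170x^2 - 3150x
so W g − 2·g = (7/3)x^6 - 5 = f ✓

the image equals g(x) = -(7/6)x^6 - 70x^4 - 210x^3 - 1085x^2 - 1575x + 5/2


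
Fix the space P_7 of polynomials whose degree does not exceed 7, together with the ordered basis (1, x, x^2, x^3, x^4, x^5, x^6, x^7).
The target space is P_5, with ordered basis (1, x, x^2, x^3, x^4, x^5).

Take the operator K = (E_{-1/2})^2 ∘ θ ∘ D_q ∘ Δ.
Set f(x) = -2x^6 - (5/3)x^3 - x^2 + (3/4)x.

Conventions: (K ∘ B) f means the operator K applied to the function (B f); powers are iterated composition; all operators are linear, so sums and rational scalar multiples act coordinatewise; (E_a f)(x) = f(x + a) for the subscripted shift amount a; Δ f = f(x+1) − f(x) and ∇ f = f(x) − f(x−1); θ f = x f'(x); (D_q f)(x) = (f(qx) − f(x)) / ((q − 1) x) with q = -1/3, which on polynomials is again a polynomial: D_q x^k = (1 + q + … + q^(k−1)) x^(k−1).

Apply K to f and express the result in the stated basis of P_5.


Δ f = -12x^5 - 30x^4 - 40x^3 - 35x^2 - 19x - 47/12
D_q Δ f = -(244/27)x^4 - (200/9)x^3 - (280/9)x^2 - (70/3)x - 19
θ (D_q ∘ Δ) f = -(976/27)x^4 - (200/3)x^3 - (560/9)x^2 - (70/3)x
E_{-1/2} (θ ∘ D_q ∘ Δ) f = -(976/27)x^4 + (152/27)x^3 - (148/9)x^2 + (188/27)x + 59/27
E_{-1/2} E_{-1/2} (θ ∘ D_q ∘ Δ) f = -(976/27)x^4 + (2104/27)x^3 - (712/9)x^2 + (1234/27)x - 226/27

g(x) = -(976/27)x^4 + (2104/27)x^3 - (712/9)x^2 + (1234/27)x - 226/27
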